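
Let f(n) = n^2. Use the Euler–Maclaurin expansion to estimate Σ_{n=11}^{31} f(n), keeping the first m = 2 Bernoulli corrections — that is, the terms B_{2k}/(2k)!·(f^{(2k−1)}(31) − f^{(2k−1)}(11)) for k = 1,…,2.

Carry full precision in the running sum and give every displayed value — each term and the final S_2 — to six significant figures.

The integral term ∫_11^31 x^2 dx = 9486.67.
½[f(11) + f(31)] = ½[121.000 + 961.000] = 541.000.
Running total after boundary: 10027.7.
Correction k=1: B_{2}/2! · (f^{(1)}(31) − f^{(1)}(11)) = 1/12 · (62.0000 − 22.0000) = 3.33333.
Running total after k=1: 10031.0.
Correction k=2: B_{4}/4! · (f^{(3)}(31) − f^{(3)}(11)) = −1/720 · (0.00000 − 0.00000) = 0.00000.

S_2 ≈ 10031.0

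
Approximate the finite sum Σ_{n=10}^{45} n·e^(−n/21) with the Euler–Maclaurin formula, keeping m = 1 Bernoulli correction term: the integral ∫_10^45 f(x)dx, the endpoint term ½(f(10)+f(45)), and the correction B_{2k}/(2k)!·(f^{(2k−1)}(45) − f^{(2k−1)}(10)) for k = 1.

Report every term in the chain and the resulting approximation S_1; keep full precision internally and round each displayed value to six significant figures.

Integral: ∫_10^45 x·e^(−x/21) dx = 241.761.
Endpoint term: (f(10) + f(45))/2 = (6.21145 + 5.27936)/2 = 5.74541.
So far: 247.507.
Order-1 term: 1/12 · (-0.134079 − 0.325362) = -0.0382867.

S_1 ≈ 247.468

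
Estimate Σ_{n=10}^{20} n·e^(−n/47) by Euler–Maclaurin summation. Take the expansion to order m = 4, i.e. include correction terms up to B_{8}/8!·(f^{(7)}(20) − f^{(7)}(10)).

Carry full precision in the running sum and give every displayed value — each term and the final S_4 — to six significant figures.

Integral: ∫_10^20 x·e^(−x/47) dx = 107.931.
Boundary: ½(f(10) + f(20)) = ½(8.08345 + 13.0684) = 10.5759.
Running total after boundary: 118.507.
k=1: B_{2}/(2)! × [f^{(1)}(20) − f^{(1)}(10)] = 1/12 × (0.375370 − 0.636357) = -0.0217489.
Running total after k=1: 118.485.
k=2: B_{4}/(4)! × [f^{(3)}(20) − f^{(3)}(10)] = −1/720 × (0.000761528 − 0.00101994) = 3.58906e-07.
Running total after k=2: 118.485.
k=3: B_{6}/(6)! × [f^{(5)}(20) − f^{(5)}(10)] = 1/30240 × (6.12552e-07 − 7.93031e-07) = -5.96822e-12.
Running total after k=3: 118.485.
k=4: B_{8}/(8)! × [f^{(7)}(20) − f^{(7)}(10)] = −1/1209600 × (3.98536e-10 − 5.08982e-10) = 9.13082e-17.

S_4 ≈ 118.485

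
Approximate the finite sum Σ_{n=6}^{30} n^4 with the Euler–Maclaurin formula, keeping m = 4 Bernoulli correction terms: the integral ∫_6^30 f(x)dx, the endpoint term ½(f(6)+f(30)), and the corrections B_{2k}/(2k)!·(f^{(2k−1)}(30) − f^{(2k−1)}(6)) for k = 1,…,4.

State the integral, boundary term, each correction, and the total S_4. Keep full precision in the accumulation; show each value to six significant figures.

S_4 ≈ 5.27302e+06

Integral: ∫_6^30 x^4 dx = 4.85844e+06.
½[f(6) + f(30)] = ½[1296.00 + 810000] = 405648.
So far: 5.26409e+06.
Correction k=1: B_{2}/2! · (f^{(1)}(30) − f^{(1)}(6)) = 1/12 · (108000 − 864.000) = 8928.00.
After k=1: 5.27302e+06.
Correction k=2: B_{4}/4! · (f^{(3)}(30) − f^{(3)}(6)) = −1/720 · (720.000 − 144.000) = -0.800000.
After k=2: 5.27302e+06.
Correction k=3: B_{6}/6! · (f^{(5)}(30) − f^{(5)}(6)) = 1/30240 · (0.00000 − 0.00000) = 0.00000.
After k=3: 5.27302e+06.
Correction k=4: B_{8}/8! · (f^{(7)}(30) − f^{(7)}(6)) = −1/1209600 · (0.00000 − 0.00000) = 0.00000.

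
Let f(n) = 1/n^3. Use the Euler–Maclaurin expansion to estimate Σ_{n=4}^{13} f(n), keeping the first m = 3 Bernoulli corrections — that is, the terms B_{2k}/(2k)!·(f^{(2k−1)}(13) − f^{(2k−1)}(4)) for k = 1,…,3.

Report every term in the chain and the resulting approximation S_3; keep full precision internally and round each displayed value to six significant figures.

S_3 ≈ 0.0372803

∫_4^13 1/x^3 dx evaluates to 0.0282914.
Endpoint term: (f(4) + f(13))/2 = (0.0156250 + 0.000455166)/2 = 0.00804008.
Running total after boundary: 0.0363315.
Order-1 term: 1/12 · (-0.000105038 − (-0.0117188)) = 0.000967809.
After k=1: 0.0372993.
Order-2 term: −1/720 · (-1.24306e-05 − (-0.0146484)) = -2.03278e-05.
After k=2: 0.0372790.
Order-3 term: 1/30240 · (-3.08925e-06 − (-0.0384521)) = 1.27146e-06.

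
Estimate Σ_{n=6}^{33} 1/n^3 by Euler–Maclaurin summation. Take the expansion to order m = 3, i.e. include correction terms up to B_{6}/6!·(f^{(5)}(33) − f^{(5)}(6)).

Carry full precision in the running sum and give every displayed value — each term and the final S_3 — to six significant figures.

S_3 ≈ 0.0159494

∫_6^33 1/x^3 dx evaluates to 0.0134298.
½[f(6) + f(33)] = ½[0.00462963 + 2.78265e-05] = 0.00232873.
So far: 0.0157585.
Correction k=1: B_{2}/2! · (f^{(1)}(33) − f^{(1)}(6)) = 1/12 · (-2.52968e-06 − (-0.00231481)) = 0.000192690.
After k=1: 0.0159512.
Correction k=2: B_{4}/4! · (f^{(3)}(33) − f^{(3)}(6)) = −1/720 · (-4.64588e-08 − (-0.00128601)) = -1.78606e-06.
After k=2: 0.0159494.
Correction k=3: B_{6}/6! · (f^{(5)}(33) − f^{(5)}(6)) = 1/30240 · (-1.79180e-09 − (-0.00150034)) = 4.96145e-08.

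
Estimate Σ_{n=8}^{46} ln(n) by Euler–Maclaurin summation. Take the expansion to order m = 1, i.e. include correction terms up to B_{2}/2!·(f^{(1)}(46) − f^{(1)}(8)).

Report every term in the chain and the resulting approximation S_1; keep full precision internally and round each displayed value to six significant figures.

The integral term ∫_8^46 ln(x) dx = 121.482.
½[f(8) + f(46)] = ½[2.07944 + 3.82864] = 2.95404.
Running total after boundary: 124.436.
Order-1 term: 1/12 · (0.0217391 − 0.125000) = -0.00860507.

S_1 ≈ 124.427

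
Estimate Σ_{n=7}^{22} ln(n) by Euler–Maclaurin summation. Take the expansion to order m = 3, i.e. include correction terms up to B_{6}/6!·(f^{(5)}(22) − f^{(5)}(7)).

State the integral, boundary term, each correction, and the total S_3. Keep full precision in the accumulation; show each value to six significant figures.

∫_7^22 ln(x) dx evaluates to 39.3816.
Endpoint term: (f(7) + f(22))/2 = (1.94591 + 3.09104)/2 = 2.51848.
Running total after boundary: 41.9000.
k=1: B_{2}/(2)! × [f^{(1)}(22) − f^{(1)}(7)] = 1/12 × (0.0454545 − 0.142857) = -0.00811688.
Running total after k=1: 41.8919.
k=2: B_{4}/(4)! × [f^{(3)}(22) − f^{(3)}(7)] = −1/720 × (0.000187829 − 0.00583090) = 7.83760e-06.
Running total after k=2: 41.8919.
k=3: B_{6}/(6)! × [f^{(5)}(22) − f^{(5)}(7)] = 1/30240 × (4.65691e-06 − 0.00142798) = -4.70674e-08.

S_3 ≈ 41.8919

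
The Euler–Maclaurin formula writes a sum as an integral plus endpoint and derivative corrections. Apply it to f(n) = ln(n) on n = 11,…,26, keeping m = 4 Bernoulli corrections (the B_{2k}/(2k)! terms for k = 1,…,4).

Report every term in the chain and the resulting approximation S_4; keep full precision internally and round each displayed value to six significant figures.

S_4 ≈ 46.1573

The integral term ∫_11^26 ln(x) dx = 43.3337.
Boundary: ½(f(11) + f(26)) = ½(2.39790 + 3.25810) = 2.82800.
So far: 46.1617.
k=1: B_{2}/(2)! × [f^{(1)}(26) − f^{(1)}(11)] = 1/12 × (0.0384615 − 0.0909091) = -0.00437063.
Running total after k=1: 46.1573.
k=2: B_{4}/(4)! × [f^{(3)}(26) − f^{(3)}(11)] = −1/720 × (0.000113792 − 0.00150263) = 1.92894e-06.
Running total after k=2: 46.1573.
k=3: B_{6}/(6)! × [f^{(5)}(26) − f^{(5)}(11)] = 1/30240 × (2.01997e-06 − 0.000149021) = -4.86115e-09.
Running total after k=3: 46.1573.
k=4: B_{8}/(8)! × [f^{(7)}(26) − f^{(7)}(11)] = −1/1209600 × (8.96436e-08 − 3.69474e-05) = 3.04710e-11.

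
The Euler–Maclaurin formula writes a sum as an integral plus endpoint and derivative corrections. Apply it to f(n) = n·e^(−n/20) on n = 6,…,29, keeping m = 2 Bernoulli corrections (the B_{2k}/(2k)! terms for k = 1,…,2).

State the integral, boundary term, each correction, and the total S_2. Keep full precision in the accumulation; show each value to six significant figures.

S_2 ≈ 160.918

Integral: ∫_6^29 x·e^(−x/20) dx = 155.347.
Boundary: ½(f(6) + f(29)) = ½(4.44491 + 6.80254) = 5.62372.
So far: 160.970.
Order-1 term: 1/12 · (-0.105557 − 0.518573) = -0.0520108.
After k=1: 160.918.
Order-2 term: −1/720 · (0.000908960 − 0.00500052) = 5.68273e-06.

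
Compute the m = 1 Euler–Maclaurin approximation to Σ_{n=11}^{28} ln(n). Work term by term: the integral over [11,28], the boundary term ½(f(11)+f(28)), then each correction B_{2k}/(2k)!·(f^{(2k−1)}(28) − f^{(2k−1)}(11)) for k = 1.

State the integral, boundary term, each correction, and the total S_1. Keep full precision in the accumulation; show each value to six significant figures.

S_1 ≈ 52.7853

The integral term ∫_11^28 ln(x) dx = 49.9249.
½[f(11) + f(28)] = ½[2.39790 + 3.33220] = 2.86505.
So far: 52.7899.
Correction k=1: B_{2}/2! · (f^{(1)}(28) − f^{(1)}(11)) = 1/12 · (0.0357143 − 0.0909091) = -0.00459957.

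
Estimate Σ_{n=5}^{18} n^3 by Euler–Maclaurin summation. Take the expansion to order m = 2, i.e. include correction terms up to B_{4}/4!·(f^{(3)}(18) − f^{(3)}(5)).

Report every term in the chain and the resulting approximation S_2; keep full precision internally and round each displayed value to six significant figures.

S_2 ≈ 29141.0

Integral: ∫_5^18 x^3 dx = 26087.8.
½[f(5) + f(18)] = ½[125.000 + 5832.00] = 2978.50.
Running total after boundary: 29066.2.
k=1: B_{2}/(2)! × [f^{(1)}(18) − f^{(1)}(5)] = 1/12 × (972.000 − 75.0000) = 74.7500.
After k=1: 29141.0.
k=2: B_{4}/(4)! × [f^{(3)}(18) − f^{(3)}(5)] = −1/720 × (6.00000 − 6.00000) = 0.00000.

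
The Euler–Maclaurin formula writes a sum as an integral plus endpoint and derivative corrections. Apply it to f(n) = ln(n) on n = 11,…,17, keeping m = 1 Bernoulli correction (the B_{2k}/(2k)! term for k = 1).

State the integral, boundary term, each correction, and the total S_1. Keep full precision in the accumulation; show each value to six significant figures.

S_1 ≈ 18.4007

The integral term ∫_11^17 ln(x) dx = 15.7878.
Boundary: ½(f(11) + f(17)) = ½(2.39790 + 2.83321) = 2.61555.
Running total after boundary: 18.4033.
k=1: B_{2}/(2)! × [f^{(1)}(17) − f^{(1)}(11)] = 1/12 × (0.0588235 − 0.0909091) = -0.00267380.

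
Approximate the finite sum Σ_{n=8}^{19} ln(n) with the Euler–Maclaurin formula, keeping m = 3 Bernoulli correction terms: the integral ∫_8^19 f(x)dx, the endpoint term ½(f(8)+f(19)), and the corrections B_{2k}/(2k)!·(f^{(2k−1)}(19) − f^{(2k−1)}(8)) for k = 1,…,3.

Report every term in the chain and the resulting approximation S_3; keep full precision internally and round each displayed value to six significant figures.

Integral: ∫_8^19 ln(x) dx = 28.3088.
½[f(8) + f(19)] = ½[2.07944 + 2.94444] = 2.51194.
Running total after boundary: 30.8207.
Order-1 term: 1/12 · (0.0526316 − 0.125000) = -0.00603070.
Running total after k=1: 30.8147.
Order-2 term: −1/720 · (0.000291588 − 0.00390625) = 5.02036e-06.
Running total after k=2: 30.8147.
Order-3 term: 1/30240 · (9.69267e-06 − 0.000732422) = -2.38998e-08.

S_3 ≈ 30.8147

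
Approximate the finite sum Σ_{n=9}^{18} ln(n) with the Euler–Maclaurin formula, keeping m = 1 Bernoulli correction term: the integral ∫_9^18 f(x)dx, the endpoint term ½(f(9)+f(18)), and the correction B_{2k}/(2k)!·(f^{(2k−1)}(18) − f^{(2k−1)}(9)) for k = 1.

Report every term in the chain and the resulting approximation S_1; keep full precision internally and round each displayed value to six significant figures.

Integral: ∫_9^18 ln(x) dx = 23.2517.
Boundary: ½(f(9) + f(18)) = ½(2.19722 + 2.89037) = 2.54380.
Running total after boundary: 25.7955.
Correction k=1: B_{2}/2! · (f^{(1)}(18) − f^{(1)}(9)) = 1/12 · (0.0555556 − 0.111111) = -0.00462963.

S_1 ≈ 25.7908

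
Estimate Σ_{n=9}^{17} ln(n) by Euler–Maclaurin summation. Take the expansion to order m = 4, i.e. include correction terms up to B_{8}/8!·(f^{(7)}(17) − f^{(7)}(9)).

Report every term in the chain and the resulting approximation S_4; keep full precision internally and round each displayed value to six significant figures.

The integral term ∫_9^17 ln(x) dx = 20.3896.
½[f(9) + f(17)] = ½[2.19722 + 2.83321] = 2.51522.
So far: 22.9048.
k=1: B_{2}/(2)! × [f^{(1)}(17) − f^{(1)}(9)] = 1/12 × (0.0588235 − 0.111111) = -0.00435730.
Partial sum through k=1: 22.9005.
k=2: B_{4}/(4)! × [f^{(3)}(17) − f^{(3)}(9)] = −1/720 × (0.000407083 − 0.00274348) = 3.24500e-06.
Partial sum through k=2: 22.9005.
k=3: B_{6}/(6)! × [f^{(5)}(17) − f^{(5)}(9)] = 1/30240 × (1.69031e-05 − 0.000406442) = -1.28816e-08.
Partial sum through k=3: 22.9005.
k=4: B_{8}/(8)! × [f^{(7)}(17) − f^{(7)}(9)] = −1/1209600 × (1.75465e-06 − 0.000150534) = 1.22999e-10.

S_4 ≈ 22.9005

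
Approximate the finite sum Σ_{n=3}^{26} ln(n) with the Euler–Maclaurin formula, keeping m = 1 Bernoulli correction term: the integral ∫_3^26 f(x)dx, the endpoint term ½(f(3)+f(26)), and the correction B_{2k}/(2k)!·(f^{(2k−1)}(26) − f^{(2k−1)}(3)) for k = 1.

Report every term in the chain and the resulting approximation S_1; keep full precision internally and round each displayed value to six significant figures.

S_1 ≈ 60.5685

Integral: ∫_3^26 ln(x) dx = 58.4147.
Endpoint term: (f(3) + f(26))/2 = (1.09861 + 3.25810)/2 = 2.17835.
Running total after boundary: 60.5930.
Order-1 term: 1/12 · (0.0384615 − 0.333333) = -0.0245726.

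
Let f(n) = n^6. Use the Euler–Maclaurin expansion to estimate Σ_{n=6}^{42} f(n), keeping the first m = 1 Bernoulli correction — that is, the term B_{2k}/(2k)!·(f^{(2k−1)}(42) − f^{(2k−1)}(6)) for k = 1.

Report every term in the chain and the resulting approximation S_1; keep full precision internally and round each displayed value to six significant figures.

∫_6^42 x^6 dx evaluates to 3.29342e+10.
Boundary: ½(f(6) + f(42)) = ½(46656.0 + 5.48903e+09) = 2.74454e+09.
Integral + boundary = 3.56787e+10.
k=1: B_{2}/(2)! × [f^{(1)}(42) − f^{(1)}(6)] = 1/12 × (7.84147e+08 − 46656.0) = 6.53417e+07.

S_1 ≈ 3.57440e+10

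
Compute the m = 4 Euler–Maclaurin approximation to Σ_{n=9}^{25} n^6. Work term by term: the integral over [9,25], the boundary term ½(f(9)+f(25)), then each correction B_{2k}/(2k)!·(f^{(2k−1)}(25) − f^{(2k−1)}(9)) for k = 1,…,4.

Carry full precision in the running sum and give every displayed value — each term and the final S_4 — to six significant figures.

S_4 ≈ 9.98434e+08

The integral term ∫_9^25 x^6 dx = 8.71248e+08.
Boundary: ½(f(9) + f(25)) = ½(531441 + 2.44141e+08) = 1.22336e+08.
So far: 9.93584e+08.
Correction k=1: B_{2}/2! · (f^{(1)}(25) − f^{(1)}(9)) = 1/12 · (5.85938e+07 − 354294) = 4.85329e+06.
Running total after k=1: 9.98437e+08.
Correction k=2: B_{4}/4! · (f^{(3)}(25) − f^{(3)}(9)) = −1/720 · (1.87500e+06 − 87480.0) = -2482.67.
Running total after k=2: 9.98434e+08.
Correction k=3: B_{6}/6! · (f^{(5)}(25) − f^{(5)}(9)) = 1/30240 · (18000.0 − 6480.00) = 0.380952.
Running total after k=3: 9.98434e+08.
Correction k=4: B_{8}/8! · (f^{(7)}(25) − f^{(7)}(9)) = −1/1209600 · (0.00000 − 0.00000) = 0.00000.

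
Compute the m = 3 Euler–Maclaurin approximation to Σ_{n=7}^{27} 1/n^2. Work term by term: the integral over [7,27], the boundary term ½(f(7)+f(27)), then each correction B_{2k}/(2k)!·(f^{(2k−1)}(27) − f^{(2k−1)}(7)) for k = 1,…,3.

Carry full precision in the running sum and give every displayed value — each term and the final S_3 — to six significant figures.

S_3 ≈ 0.117186

Integral: ∫_7^27 1/x^2 dx = 0.105820.
½[f(7) + f(27)] = ½[0.0204082 + 0.00137174] = 0.0108900.
So far: 0.116710.
Order-1 term: 1/12 · (-0.000101611 − (-0.00583090)) = 0.000477441.
After k=1: 0.117187.
Order-2 term: −1/720 · (-1.67260e-06 − (-0.00142798)) = -1.98098e-06.
After k=2: 0.117186.
Order-3 term: 1/30240 · (-6.88313e-08 − (-0.000874271)) = 2.89088e-08.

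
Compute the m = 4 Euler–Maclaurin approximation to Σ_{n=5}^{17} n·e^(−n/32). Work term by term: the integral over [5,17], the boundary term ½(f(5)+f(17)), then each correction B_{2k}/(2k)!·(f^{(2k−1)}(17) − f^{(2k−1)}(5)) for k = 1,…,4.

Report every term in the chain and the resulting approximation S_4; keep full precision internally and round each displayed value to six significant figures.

∫_5^17 x·e^(−x/32) dx evaluates to 90.9492.
Boundary: ½(f(5) + f(17)) = ½(4.27673 + 9.99378) = 7.13526.
So far: 98.0845.
k=1: B_{2}/(2)! × [f^{(1)}(17) − f^{(1)}(5)] = 1/12 × (0.275564 − 0.721698) = -0.0371778.
Partial sum through k=1: 98.0473.
k=2: B_{4}/(4)! × [f^{(3)}(17) − f^{(3)}(5)] = −1/720 × (0.00141729 − 0.00237538) = 1.33068e-06.
Partial sum through k=2: 98.0473.
k=3: B_{6}/(6)! × [f^{(5)}(17) − f^{(5)}(5)] = 1/30240 × (2.50534e-06 − 3.95115e-06) = -4.78110e-11.
Partial sum through k=3: 98.0473.
k=4: B_{8}/(8)! × [f^{(7)}(17) − f^{(7)}(5)] = −1/1209600 × (3.54162e-09 − 5.45175e-09) = 1.57914e-15.

S_4 ≈ 98.0473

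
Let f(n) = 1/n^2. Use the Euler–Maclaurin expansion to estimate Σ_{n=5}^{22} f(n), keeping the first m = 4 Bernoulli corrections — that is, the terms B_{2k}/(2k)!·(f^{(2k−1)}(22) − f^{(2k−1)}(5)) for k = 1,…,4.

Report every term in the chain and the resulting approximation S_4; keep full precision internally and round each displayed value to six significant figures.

Integral: ∫_5^22 1/x^2 dx = 0.154545.
Endpoint term: (f(5) + f(22))/2 = (0.0400000 + 0.00206612)/2 = 0.0210331.
So far: 0.175579.
Order-1 term: 1/12 · (-0.000187829 − (-0.0160000)) = 0.00131768.
Running total after k=1: 0.176896.
Order-2 term: −1/720 · (-4.65691e-06 − (-0.00768000)) = -1.06602e-05.
Running total after k=2: 0.176886.
Order-3 term: 1/30240 · (-2.88651e-07 − (-0.00921600)) = 3.04752e-07.
Running total after k=3: 0.176886.
Order-4 term: −1/1209600 · (-3.33977e-08 − (-0.0206438)) = -1.70666e-08.

S_4 ≈ 0.176886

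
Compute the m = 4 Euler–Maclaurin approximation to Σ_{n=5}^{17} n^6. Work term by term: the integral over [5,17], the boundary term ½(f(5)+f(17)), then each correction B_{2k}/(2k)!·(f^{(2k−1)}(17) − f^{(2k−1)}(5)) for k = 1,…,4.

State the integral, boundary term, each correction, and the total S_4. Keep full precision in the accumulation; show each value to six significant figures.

S_4 ≈ 7.13928e+07

Integral: ∫_5^17 x^6 dx = 5.86086e+07.
Boundary: ½(f(5) + f(17)) = ½(15625.0 + 2.41376e+07) = 1.20766e+07.
Integral + boundary = 7.06852e+07.
k=1: B_{2}/(2)! × [f^{(1)}(17) − f^{(1)}(5)] = 1/12 × (8.51914e+06 − 18750.0) = 708366.
After k=1: 7.13936e+07.
k=2: B_{4}/(4)! × [f^{(3)}(17) − f^{(3)}(5)] = −1/720 × (589560 − 15000.0) = -798.000.
After k=2: 7.13928e+07.
k=3: B_{6}/(6)! × [f^{(5)}(17) − f^{(5)}(5)] = 1/30240 × (12240.0 − 3600.00) = 0.285714.
After k=3: 7.13928e+07.
k=4: B_{8}/(8)! × [f^{(7)}(17) − f^{(7)}(5)] = −1/1209600 × (0.00000 − 0.00000) = 0.00000.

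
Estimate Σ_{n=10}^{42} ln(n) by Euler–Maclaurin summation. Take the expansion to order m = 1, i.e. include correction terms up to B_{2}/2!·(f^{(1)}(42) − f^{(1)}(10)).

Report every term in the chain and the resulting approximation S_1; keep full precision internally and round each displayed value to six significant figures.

S_1 ≈ 104.970

∫_10^42 ln(x) dx evaluates to 101.956.
Endpoint term: (f(10) + f(42))/2 = (2.30259 + 3.73767)/2 = 3.02013.
So far: 104.976.
Correction k=1: B_{2}/2! · (f^{(1)}(42) − f^{(1)}(10)) = 1/12 · (0.0238095 − 0.100000) = -0.00634921.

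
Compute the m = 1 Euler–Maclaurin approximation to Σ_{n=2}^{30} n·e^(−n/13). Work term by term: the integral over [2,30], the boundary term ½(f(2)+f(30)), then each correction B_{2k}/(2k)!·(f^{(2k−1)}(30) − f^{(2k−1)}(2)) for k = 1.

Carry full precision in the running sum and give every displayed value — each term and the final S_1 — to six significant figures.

S_1 ≈ 113.857

The integral term ∫_2^30 x·e^(−x/13) dx = 111.579.
Boundary: ½(f(2) + f(30)) = ½(1.71481 + 2.98472) = 2.34976.
Running total after boundary: 113.928.
Correction k=1: B_{2}/2! · (f^{(1)}(30) − f^{(1)}(2)) = 1/12 · (-0.130103 − 0.725496) = -0.0712999.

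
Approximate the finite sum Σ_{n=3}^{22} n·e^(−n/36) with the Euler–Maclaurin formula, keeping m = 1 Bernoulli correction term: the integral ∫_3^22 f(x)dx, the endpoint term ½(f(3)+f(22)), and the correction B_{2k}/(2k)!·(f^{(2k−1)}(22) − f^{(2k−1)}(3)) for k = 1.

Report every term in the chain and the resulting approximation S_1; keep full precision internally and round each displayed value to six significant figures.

∫_3^22 x·e^(−x/36) dx evaluates to 158.486.
Boundary: ½(f(3) + f(22)) = ½(2.76013 + 11.9404) = 7.35029.
Integral + boundary = 165.836.
k=1: B_{2}/(2)! × [f^{(1)}(22) − f^{(1)}(3)] = 1/12 × (0.211068 − 0.843374) = -0.0526921.

S_1 ≈ 165.783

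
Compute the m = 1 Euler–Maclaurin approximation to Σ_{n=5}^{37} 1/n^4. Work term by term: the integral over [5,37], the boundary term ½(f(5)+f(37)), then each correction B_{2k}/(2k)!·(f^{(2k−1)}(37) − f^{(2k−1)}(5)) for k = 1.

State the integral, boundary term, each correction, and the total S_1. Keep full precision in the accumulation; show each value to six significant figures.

∫_5^37 1/x^4 dx evaluates to 0.00266009.
Boundary: ½(f(5) + f(37)) = ½(0.00160000 + 5.33572e-07) = 0.000800267.
Running total after boundary: 0.00346035.
k=1: B_{2}/(2)! × [f^{(1)}(37) − f^{(1)}(5)] = 1/12 × (-5.76835e-08 − (-0.00128000)) = 0.000106662.

S_1 ≈ 0.00356701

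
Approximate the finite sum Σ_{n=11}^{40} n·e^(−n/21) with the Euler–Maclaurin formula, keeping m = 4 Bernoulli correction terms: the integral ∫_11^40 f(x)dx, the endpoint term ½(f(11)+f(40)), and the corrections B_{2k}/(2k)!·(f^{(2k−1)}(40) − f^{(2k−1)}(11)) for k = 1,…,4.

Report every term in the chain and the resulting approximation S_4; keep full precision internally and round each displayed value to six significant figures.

S_4 ≈ 213.511

∫_11^40 x·e^(−x/21) dx evaluates to 207.312.
½[f(11) + f(40)] = ½[6.51486 + 5.95432] = 6.23459.
Running total after boundary: 213.546.
Correction k=1: B_{2}/2! · (f^{(1)}(40) − f^{(1)}(11)) = 1/12 · (-0.134681 − 0.282029) = -0.0347258.
Partial sum through k=1: 213.511.
Correction k=2: B_{4}/4! · (f^{(3)}(40) − f^{(3)}(11)) = −1/720 · (0.000369694 − 0.00332551) = 4.10530e-06.
Partial sum through k=2: 213.511.
Correction k=3: B_{6}/6! · (f^{(5)}(40) − f^{(5)}(11)) = 1/30240 · (2.36913e-06 − 1.36315e-05) = -3.72433e-10.
Partial sum through k=3: 213.511.
Correction k=4: B_{8}/8! · (f^{(7)}(40) − f^{(7)}(11)) = −1/1209600 · (8.84344e-09 − 4.47215e-08) = 2.96611e-14.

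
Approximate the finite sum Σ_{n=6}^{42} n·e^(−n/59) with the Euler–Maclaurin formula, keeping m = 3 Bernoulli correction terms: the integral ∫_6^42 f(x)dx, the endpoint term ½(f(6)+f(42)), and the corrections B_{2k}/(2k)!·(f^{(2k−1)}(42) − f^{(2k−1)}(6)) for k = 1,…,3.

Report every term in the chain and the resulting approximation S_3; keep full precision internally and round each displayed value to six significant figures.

S_3 ≈ 552.884

∫_6^42 x·e^(−x/59) dx evaluates to 539.924.
Boundary: ½(f(6) + f(42)) = ½(5.41983 + 20.6106) = 13.0152.
Running total after boundary: 552.940.
k=1: B_{2}/(2)! × [f^{(1)}(42) − f^{(1)}(6)] = 1/12 × (0.141396 − 0.811444) = -0.0558373.
Partial sum through k=1: 552.884.
k=2: B_{4}/(4)! × [f^{(3)}(42) − f^{(3)}(6)] = −1/720 × (0.000322566 − 0.000752098) = 5.96572e-07.
Partial sum through k=2: 552.884.
k=3: B_{6}/(6)! × [f^{(5)}(42) − f^{(5)}(6)] = 1/30240 × (1.73661e-07 − 3.65151e-07) = -6.33234e-12.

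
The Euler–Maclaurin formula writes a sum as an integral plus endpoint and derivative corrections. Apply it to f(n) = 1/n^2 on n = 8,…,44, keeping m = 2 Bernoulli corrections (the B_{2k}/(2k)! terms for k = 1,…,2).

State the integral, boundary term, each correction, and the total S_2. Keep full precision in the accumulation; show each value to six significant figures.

S_2 ≈ 0.110666

∫_8^44 1/x^2 dx evaluates to 0.102273.
Boundary: ½(f(8) + f(44)) = ½(0.0156250 + 0.000516529) = 0.00807076.
Integral + boundary = 0.110343.
Order-1 term: 1/12 · (-2.34786e-05 − (-0.00390625)) = 0.000323564.
After k=1: 0.110667.
Order-2 term: −1/720 · (-1.45528e-07 − (-0.000732422)) = -1.01705e-06.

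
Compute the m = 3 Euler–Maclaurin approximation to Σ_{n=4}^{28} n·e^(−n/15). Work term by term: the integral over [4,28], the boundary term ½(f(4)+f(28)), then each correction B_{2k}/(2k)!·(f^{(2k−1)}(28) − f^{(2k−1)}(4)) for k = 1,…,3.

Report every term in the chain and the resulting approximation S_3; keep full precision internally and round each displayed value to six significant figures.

∫_4^28 x·e^(−x/15) dx evaluates to 118.548.
Boundary: ½(f(4) + f(28)) = ½(3.06371 + 4.32987) = 3.69679.
Running total after boundary: 122.245.
Order-1 term: 1/12 · (-0.134020 − 0.561681) = -0.0579751.
After k=1: 122.187.
Order-2 term: −1/720 · (0.000778919 − 0.00930461) = 1.18412e-05.
After k=2: 122.187.
Order-3 term: 1/30240 · (9.57103e-06 − 7.16127e-05) = -2.05164e-09.

S_3 ≈ 122.187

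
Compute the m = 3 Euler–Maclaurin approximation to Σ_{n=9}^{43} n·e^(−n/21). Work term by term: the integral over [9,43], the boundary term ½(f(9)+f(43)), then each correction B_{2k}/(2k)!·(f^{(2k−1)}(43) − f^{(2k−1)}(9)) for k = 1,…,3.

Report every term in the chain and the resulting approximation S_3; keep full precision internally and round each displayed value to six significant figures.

Integral: ∫_9^43 x·e^(−x/21) dx = 236.974.
Endpoint term: (f(9) + f(43))/2 = (5.86295 + 5.54880)/2 = 5.70587.
Running total after boundary: 242.680.
Correction k=1: B_{2}/2! · (f^{(1)}(43) − f^{(1)}(9)) = 1/12 · (-0.135187 − 0.372251) = -0.0422865.
After k=1: 242.638.
Correction k=2: B_{4}/4! · (f^{(3)}(43) − f^{(3)}(9)) = −1/720 · (0.000278678 − 0.00379848) = 4.88861e-06.
After k=2: 242.638.
Correction k=3: B_{6}/6! · (f^{(5)}(43) − f^{(5)}(9)) = 1/30240 · (1.95896e-06 − 1.53126e-05) = -4.41588e-10.

S_3 ≈ 242.638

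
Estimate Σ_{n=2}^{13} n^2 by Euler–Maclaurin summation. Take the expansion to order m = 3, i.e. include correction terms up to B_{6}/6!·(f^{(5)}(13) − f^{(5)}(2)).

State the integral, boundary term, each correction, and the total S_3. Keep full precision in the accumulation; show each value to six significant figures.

∫_2^13 x^2 dx evaluates to 729.667.
Endpoint term: (f(2) + f(13))/2 = (4.00000 + 169.000)/2 = 86.5000.
So far: 816.167.
k=1: B_{2}/(2)! × [f^{(1)}(13) − f^{(1)}(2)] = 1/12 × (26.0000 − 4.00000) = 1.83333.
Partial sum through k=1: 818.000.
k=2: B_{4}/(4)! × [f^{(3)}(13) − f^{(3)}(2)] = −1/720 × (0.00000 − 0.00000) = 0.00000.
Partial sum through k=2: 818.000.
k=3: B_{6}/(6)! × [f^{(5)}(13) − f^{(5)}(2)] = 1/30240 × (0.00000 − 0.00000) = 0.00000.

S_3 ≈ 818.000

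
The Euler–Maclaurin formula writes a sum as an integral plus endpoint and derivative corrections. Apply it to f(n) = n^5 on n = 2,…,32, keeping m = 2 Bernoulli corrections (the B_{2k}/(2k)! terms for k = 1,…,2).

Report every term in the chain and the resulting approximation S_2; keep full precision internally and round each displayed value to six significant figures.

S_2 ≈ 1.96171e+08

∫_2^32 x^5 dx evaluates to 1.78957e+08.
½[f(2) + f(32)] = ½[32.0000 + 3.35544e+07] = 1.67772e+07.
So far: 1.95734e+08.
Order-1 term: 1/12 · (5.24288e+06 − 80.0000) = 436900.
After k=1: 1.96171e+08.
Order-2 term: −1/720 · (61440.0 − 240.000) = -85.0000.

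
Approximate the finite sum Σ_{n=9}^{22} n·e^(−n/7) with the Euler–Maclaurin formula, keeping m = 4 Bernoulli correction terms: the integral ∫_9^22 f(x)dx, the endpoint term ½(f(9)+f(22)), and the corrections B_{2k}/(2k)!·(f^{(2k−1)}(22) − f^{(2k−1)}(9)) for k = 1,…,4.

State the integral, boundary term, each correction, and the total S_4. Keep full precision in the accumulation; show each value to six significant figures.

∫_9^22 x·e^(−x/7) dx evaluates to 22.2014.
Endpoint term: (f(9) + f(22))/2 = (2.48808 + 0.949505)/2 = 1.71879.
Running total after boundary: 23.9202.
Correction k=1: B_{2}/2! · (f^{(1)}(22) − f^{(1)}(9)) = 1/12 · (-0.0924842 − (-0.0789866)) = -0.00112480.
Running total after k=1: 23.9191.
Correction k=2: B_{4}/4! · (f^{(3)}(22) − f^{(3)}(9)) = −1/720 · (-0.000125829 − 0.00967183) = 1.36079e-05.
Running total after k=2: 23.9191.
Correction k=3: B_{6}/6! · (f^{(5)}(22) − f^{(5)}(9)) = 1/30240 · (3.33832e-05 − 0.000427666) = -1.30384e-08.
Running total after k=3: 23.9191.
Correction k=4: B_{8}/8! · (f^{(7)}(22) − f^{(7)}(9)) = −1/1209600 · (1.41499e-06 − 1.34275e-05) = 9.93098e-12.

S_4 ≈ 23.9191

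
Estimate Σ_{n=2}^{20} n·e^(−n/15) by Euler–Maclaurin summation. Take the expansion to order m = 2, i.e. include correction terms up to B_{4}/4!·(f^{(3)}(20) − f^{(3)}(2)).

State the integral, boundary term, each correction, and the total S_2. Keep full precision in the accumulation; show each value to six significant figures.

S_2 ≈ 88.2213

∫_2^20 x·e^(−x/15) dx evaluates to 84.7807.
Endpoint term: (f(2) + f(20))/2 = (1.75035 + 5.27194)/2 = 3.51114.
Running total after boundary: 88.2918.
Order-1 term: 1/12 · (-0.0878657 − 0.758484) = -0.0705291.
After k=1: 88.2213.
Order-2 term: −1/720 · (0.00195257 − 0.0111504) = 1.27747e-05.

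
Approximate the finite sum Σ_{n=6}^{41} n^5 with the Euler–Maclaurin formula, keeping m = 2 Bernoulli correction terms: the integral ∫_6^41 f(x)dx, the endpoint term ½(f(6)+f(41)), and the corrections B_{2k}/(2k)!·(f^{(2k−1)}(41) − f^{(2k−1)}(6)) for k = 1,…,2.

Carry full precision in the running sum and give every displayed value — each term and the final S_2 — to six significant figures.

S_2 ≈ 8.50785e+08

Integral: ∫_6^41 x^5 dx = 7.91676e+08.
Boundary: ½(f(6) + f(41)) = ½(7776.00 + 1.15856e+08) = 5.79320e+07.
Integral + boundary = 8.49608e+08.
Correction k=1: B_{2}/2! · (f^{(1)}(41) − f^{(1)}(6)) = 1/12 · (1.41288e+07 − 6480.00) = 1.17686e+06.
Running total after k=1: 8.50785e+08.
Correction k=2: B_{4}/4! · (f^{(3)}(41) − f^{(3)}(6)) = −1/720 · (100860 − 2160.00) = -137.083.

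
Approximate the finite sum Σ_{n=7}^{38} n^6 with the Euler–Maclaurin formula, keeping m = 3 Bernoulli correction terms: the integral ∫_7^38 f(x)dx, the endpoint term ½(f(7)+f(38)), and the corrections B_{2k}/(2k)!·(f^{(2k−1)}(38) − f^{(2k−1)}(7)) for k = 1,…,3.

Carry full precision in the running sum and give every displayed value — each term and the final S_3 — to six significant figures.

Integral: ∫_7^38 x^6 dx = 1.63450e+10.
Endpoint term: (f(7) + f(38))/2 = (117649 + 3.01094e+09)/2 = 1.50553e+09.
Integral + boundary = 1.78505e+10.
k=1: B_{2}/(2)! × [f^{(1)}(38) − f^{(1)}(7)] = 1/12 × (4.75411e+08 − 100842) = 3.96092e+07.
After k=1: 1.78901e+10.
k=2: B_{4}/(4)! × [f^{(3)}(38) − f^{(3)}(7)] = −1/720 × (6.58464e+06 − 41160.0) = -9088.17.
After k=2: 1.78901e+10.
k=3: B_{6}/(6)! × [f^{(5)}(38) − f^{(5)}(7)] = 1/30240 × (27360.0 − 5040.00) = 0.738095.

S_3 ≈ 1.78901e+10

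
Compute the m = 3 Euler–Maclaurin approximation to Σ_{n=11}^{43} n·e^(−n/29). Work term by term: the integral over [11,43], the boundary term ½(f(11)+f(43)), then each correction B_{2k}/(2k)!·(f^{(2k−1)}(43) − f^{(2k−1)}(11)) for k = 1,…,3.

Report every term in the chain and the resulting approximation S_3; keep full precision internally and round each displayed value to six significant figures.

∫_11^43 x·e^(−x/29) dx evaluates to 319.828.
½[f(11) + f(43)] = ½[7.52767 + 9.76146] = 8.64456.
Running total after boundary: 328.473.
Order-1 term: 1/12 · (-0.109591 − 0.424759) = -0.0445292.
Partial sum through k=1: 328.428.
Order-2 term: −1/720 · (0.000409548 − 0.00213249) = 2.39298e-06.
Partial sum through k=2: 328.428.
Order-3 term: 1/30240 · (1.12890e-06 − 4.47077e-06) = -1.10512e-10.

S_3 ≈ 328.428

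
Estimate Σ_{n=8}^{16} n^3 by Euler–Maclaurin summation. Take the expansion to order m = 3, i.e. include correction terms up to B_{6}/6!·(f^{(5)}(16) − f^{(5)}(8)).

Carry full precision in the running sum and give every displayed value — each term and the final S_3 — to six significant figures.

Integral: ∫_8^16 x^3 dx = 15360.0.
Endpoint term: (f(8) + f(16))/2 = (512.000 + 4096.00)/2 = 2304.00.
So far: 17664.0.
k=1: B_{2}/(2)! × [f^{(1)}(16) − f^{(1)}(8)] = 1/12 × (768.000 − 192.000) = 48.0000.
Partial sum through k=1: 17712.0.
k=2: B_{4}/(4)! × [f^{(3)}(16) − f^{(3)}(8)] = −1/720 × (6.00000 − 6.00000) = 0.00000.
Partial sum through k=2: 17712.0.
k=3: B_{6}/(6)! × [f^{(5)}(16) − f^{(5)}(8)] = 1/30240 × (0.00000 − 0.00000) = 0.00000.

S_3 ≈ 17712.0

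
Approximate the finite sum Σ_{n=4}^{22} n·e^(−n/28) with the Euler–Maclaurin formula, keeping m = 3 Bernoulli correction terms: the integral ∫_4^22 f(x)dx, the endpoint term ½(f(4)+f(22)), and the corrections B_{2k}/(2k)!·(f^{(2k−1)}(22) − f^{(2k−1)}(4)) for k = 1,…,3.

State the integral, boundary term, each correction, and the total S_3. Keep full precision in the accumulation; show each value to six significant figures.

∫_4^22 x·e^(−x/28) dx evaluates to 138.611.
Endpoint term: (f(4) + f(22))/2 = (3.46751 + 10.0275)/2 = 6.74749.
Running total after boundary: 145.358.
k=1: B_{2}/(2)! × [f^{(1)}(22) − f^{(1)}(4)] = 1/12 × (0.0976701 − 0.743038) = -0.0537807.
Running total after k=1: 145.305.
k=2: B_{4}/(4)! × [f^{(3)}(22) − f^{(3)}(4)] = −1/720 × (0.00128732 − 0.00315918) = 2.59980e-06.
Running total after k=2: 145.305.
k=3: B_{6}/(6)! × [f^{(5)}(22) − f^{(5)}(4)] = 1/30240 × (3.12508e-06 − 6.85025e-06) = -1.23187e-10.

S_3 ≈ 145.305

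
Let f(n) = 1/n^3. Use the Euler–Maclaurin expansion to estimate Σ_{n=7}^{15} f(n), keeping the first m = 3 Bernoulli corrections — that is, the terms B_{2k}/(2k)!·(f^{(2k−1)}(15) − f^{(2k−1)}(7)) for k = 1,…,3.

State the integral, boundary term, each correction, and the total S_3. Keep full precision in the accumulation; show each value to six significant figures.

S_3 ≈ 0.00968623

The integral term ∫_7^15 1/x^3 dx = 0.00798186.
½[f(7) + f(15)] = ½[0.00291545 + 0.000296296] = 0.00160587.
So far: 0.00958773.
Correction k=1: B_{2}/2! · (f^{(1)}(15) − f^{(1)}(7)) = 1/12 · (-5.92593e-05 − (-0.00124948)) = 9.91850e-05.
After k=1: 0.00968692.
Correction k=2: B_{4}/4! · (f^{(3)}(15) − f^{(3)}(7)) = −1/720 · (-5.26749e-06 − (-0.000509992)) = -7.01006e-07.
After k=2: 0.00968622.
Correction k=3: B_{6}/6! · (f^{(5)}(15) − f^{(5)}(7)) = 1/30240 · (-9.83265e-07 − (-0.000437136)) = 1.44230e-08.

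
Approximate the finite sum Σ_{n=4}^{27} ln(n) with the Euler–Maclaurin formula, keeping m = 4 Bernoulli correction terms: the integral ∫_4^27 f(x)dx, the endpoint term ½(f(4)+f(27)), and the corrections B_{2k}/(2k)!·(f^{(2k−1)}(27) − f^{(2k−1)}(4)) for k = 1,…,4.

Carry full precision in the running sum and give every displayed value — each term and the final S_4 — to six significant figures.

∫_4^27 ln(x) dx evaluates to 60.4424.
Boundary: ½(f(4) + f(27)) = ½(1.38629 + 3.29584) = 2.34107.
Running total after boundary: 62.7835.
k=1: B_{2}/(2)! × [f^{(1)}(27) − f^{(1)}(4)] = 1/12 × (0.0370370 − 0.250000) = -0.0177469.
After k=1: 62.7657.
k=2: B_{4}/(4)! × [f^{(3)}(27) − f^{(3)}(4)] = −1/720 × (0.000101611 − 0.0312500) = 4.32617e-05.
After k=2: 62.7658.
k=3: B_{6}/(6)! × [f^{(5)}(27) − f^{(5)}(4)] = 1/30240 × (1.67260e-06 − 0.0234375) = -7.74994e-07.
After k=3: 62.7658.
k=4: B_{8}/(8)! × [f^{(7)}(27) − f^{(7)}(4)] = −1/1209600 × (6.88313e-08 − 0.0439453) = 3.63304e-08.

S_4 ≈ 62.7658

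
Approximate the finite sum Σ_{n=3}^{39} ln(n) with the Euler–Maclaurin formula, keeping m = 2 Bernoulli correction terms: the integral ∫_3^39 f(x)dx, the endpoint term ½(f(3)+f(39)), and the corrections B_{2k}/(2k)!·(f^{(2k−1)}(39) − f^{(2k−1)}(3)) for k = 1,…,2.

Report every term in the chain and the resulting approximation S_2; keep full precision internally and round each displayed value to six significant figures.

The integral term ∫_3^39 ln(x) dx = 103.583.
½[f(3) + f(39)] = ½[1.09861 + 3.66356] = 2.38109.
Integral + boundary = 105.964.
k=1: B_{2}/(2)! × [f^{(1)}(39) − f^{(1)}(3)] = 1/12 × (0.0256410 − 0.333333) = -0.0256410.
Running total after k=1: 105.939.
k=2: B_{4}/(4)! × [f^{(3)}(39) − f^{(3)}(3)] = −1/720 × (3.37160e-05 − 0.0740741) = 0.000102834.

S_2 ≈ 105.939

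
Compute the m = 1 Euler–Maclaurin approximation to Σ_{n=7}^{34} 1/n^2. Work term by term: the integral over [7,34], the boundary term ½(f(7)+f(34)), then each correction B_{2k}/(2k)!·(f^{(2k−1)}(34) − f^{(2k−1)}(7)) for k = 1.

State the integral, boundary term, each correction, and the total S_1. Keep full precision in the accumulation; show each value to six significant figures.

The integral term ∫_7^34 1/x^2 dx = 0.113445.
½[f(7) + f(34)] = ½[0.0204082 + 0.000865052] = 0.0106366.
Integral + boundary = 0.124082.
k=1: B_{2}/(2)! × [f^{(1)}(34) − f^{(1)}(7)] = 1/12 × (-5.08854e-05 − (-0.00583090)) = 0.000481668.

S_1 ≈ 0.124564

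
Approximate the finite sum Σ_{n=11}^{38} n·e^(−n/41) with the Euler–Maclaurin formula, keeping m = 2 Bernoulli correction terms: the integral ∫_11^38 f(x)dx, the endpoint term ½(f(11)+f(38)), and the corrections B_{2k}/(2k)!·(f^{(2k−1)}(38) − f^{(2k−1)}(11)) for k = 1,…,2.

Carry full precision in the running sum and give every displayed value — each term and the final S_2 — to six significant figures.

∫_11^38 x·e^(−x/41) dx evaluates to 348.288.
Endpoint term: (f(11) + f(38))/2 = (8.41152 + 15.0407)/2 = 11.7261.
Integral + boundary = 360.014.
Correction k=1: B_{2}/2! · (f^{(1)}(38) − f^{(1)}(11)) = 1/12 · (0.0289615 − 0.559525) = -0.0442136.
Partial sum through k=1: 359.970.
Correction k=2: B_{4}/4! · (f^{(3)}(38) − f^{(3)}(11)) = −1/720 · (0.000488147 − 0.00124265) = 1.04792e-06.

S_2 ≈ 359.970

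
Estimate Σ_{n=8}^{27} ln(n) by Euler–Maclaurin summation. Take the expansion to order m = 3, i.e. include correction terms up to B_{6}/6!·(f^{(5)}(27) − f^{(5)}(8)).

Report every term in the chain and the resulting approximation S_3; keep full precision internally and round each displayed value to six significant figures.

∫_8^27 ln(x) dx evaluates to 53.3521.
Boundary: ½(f(8) + f(27)) = ½(2.07944 + 3.29584) = 2.68764.
Integral + boundary = 56.0397.
Order-1 term: 1/12 · (0.0370370 − 0.125000) = -0.00733025.
After k=1: 56.0324.
Order-2 term: −1/720 · (0.000101611 − 0.00390625) = 5.28422e-06.
After k=2: 56.0324.
Order-3 term: 1/30240 · (1.67260e-06 − 0.000732422) = -2.41650e-08.

S_3 ≈ 56.0324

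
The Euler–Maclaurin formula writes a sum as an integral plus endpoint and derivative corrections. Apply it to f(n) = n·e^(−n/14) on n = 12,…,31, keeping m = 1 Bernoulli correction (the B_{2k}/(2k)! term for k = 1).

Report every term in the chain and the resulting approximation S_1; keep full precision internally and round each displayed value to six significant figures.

Integral: ∫_12^31 x·e^(−x/14) dx = 85.6559.
½[f(12) + f(31)] = ½[5.09247 + 3.38618] = 4.23933.
Integral + boundary = 89.8952.
Order-1 term: 1/12 · (-0.132638 − 0.0606247) = -0.0161052.

S_1 ≈ 89.8791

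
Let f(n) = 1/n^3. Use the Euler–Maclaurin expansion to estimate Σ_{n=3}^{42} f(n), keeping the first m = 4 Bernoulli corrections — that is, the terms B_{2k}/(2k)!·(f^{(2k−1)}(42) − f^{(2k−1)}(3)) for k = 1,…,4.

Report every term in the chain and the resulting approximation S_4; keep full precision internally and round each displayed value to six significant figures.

S_4 ≈ 0.0767796

∫_3^42 1/x^3 dx evaluates to 0.0552721.
Endpoint term: (f(3) + f(42))/2 = (0.0370370 + 1.34975e-05)/2 = 0.0185253.
Integral + boundary = 0.0737974.
k=1: B_{2}/(2)! × [f^{(1)}(42) − f^{(1)}(3)] = 1/12 × (-9.64104e-07 − (-0.0370370)) = 0.00308634.
Partial sum through k=1: 0.0768837.
k=2: B_{4}/(4)! × [f^{(3)}(42) − f^{(3)}(3)] = −1/720 × (-1.09309e-08 − (-0.0823045)) = -0.000114312.
Partial sum through k=2: 0.0767694.
k=3: B_{6}/(6)! × [f^{(5)}(42) − f^{(5)}(3)] = 1/30240 × (-2.60259e-10 − (-0.384088)) = 1.27013e-05.
Partial sum through k=3: 0.0767821.
k=4: B_{8}/(8)! × [f^{(7)}(42) − f^{(7)}(3)] = −1/1209600 × (-1.06228e-11 − (-3.07270)) = -2.54026e-06.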